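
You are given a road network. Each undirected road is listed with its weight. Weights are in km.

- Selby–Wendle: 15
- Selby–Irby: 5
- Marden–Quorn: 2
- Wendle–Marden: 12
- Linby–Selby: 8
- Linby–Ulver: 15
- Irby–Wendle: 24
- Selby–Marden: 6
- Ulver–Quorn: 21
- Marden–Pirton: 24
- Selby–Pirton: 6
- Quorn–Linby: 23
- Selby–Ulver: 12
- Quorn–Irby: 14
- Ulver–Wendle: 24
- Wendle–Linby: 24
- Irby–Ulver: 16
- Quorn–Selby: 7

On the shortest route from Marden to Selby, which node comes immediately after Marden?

Candidate routes:
Marden → Quorn → Selby: 2+7 = 9
Marden → Selby: 6 = 6
Cheapest is Marden → Selby at 6 km.
So from Marden the first move is to Selby.

Selby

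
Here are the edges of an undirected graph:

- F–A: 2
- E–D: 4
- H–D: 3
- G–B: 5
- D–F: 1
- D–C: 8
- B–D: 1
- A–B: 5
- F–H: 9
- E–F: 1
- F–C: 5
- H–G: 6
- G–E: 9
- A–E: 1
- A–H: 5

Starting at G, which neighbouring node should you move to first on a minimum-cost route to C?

Enumerating some paths:
G–B–D–F–C: 5+1+1+5 = 12
G–B–D–C: 5+1+8 = 14
G–H–D–F–C: 6+3+1+5 = 15
G–E–F–C: 9+1+5 = 15
The minimum is 12 via G–B–D–F–C.
So from G the first move is to B.

B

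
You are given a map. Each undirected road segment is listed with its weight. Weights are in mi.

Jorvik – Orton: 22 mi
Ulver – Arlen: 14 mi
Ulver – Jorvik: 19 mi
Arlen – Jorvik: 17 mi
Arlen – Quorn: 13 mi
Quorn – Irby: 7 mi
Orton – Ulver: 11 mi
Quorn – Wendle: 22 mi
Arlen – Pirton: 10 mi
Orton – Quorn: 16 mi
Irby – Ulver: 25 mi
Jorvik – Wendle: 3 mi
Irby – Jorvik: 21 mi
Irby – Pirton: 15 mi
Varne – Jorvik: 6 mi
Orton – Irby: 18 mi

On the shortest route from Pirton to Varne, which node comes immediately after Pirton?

Enumerating some paths:
Pirton → Irby → Jorvik → Varne: 15+21+6 = 42
Pirton → Arlen → Jorvik → Varne: 10+17+6 = 33
The minimum is 33 mi via Pirton → Arlen → Jorvik → Varne.
So from Pirton the first move is to Arlen.

Arlen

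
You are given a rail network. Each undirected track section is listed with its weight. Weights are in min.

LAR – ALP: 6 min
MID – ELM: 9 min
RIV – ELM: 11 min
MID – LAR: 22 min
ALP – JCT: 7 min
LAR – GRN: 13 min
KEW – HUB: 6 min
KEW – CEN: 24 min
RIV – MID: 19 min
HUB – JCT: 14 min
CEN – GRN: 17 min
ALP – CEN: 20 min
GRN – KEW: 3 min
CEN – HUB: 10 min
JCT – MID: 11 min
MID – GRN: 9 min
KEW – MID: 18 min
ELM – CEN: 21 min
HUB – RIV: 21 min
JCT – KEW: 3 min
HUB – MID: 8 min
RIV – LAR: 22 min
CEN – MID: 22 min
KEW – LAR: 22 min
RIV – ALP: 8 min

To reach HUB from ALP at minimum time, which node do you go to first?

Candidate routes:
ALP–JCT–MID–HUB: 7+11+8 = 26
ALP–JCT–KEW–HUB: 7+3+6 = 16
ALP–JCT–HUB: 7+14 = 21
ALP–LAR–GRN–KEW–HUB: 6+13+3+6 = 28
The minimum is 16 min via ALP–JCT–KEW–HUB.
So from ALP the first move is to JCT.

JCT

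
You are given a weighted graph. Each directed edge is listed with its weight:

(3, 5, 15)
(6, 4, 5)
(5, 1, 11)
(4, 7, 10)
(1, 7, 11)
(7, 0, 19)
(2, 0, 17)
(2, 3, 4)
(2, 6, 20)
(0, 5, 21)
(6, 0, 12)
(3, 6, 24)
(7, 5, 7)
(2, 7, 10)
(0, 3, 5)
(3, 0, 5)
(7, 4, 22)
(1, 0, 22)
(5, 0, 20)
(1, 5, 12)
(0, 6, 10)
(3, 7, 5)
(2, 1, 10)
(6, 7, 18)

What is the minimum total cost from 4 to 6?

39

Running Dijkstra from 4:
4: 0
7: 10  (via 4)
5: 17  (via 7)
1: 28  (via 5)
0: 29  (via 7)
3: 34  (via 0)
6: 39  (via 0)
Shortest route: 4 → 7 → 0 → 6 = 39.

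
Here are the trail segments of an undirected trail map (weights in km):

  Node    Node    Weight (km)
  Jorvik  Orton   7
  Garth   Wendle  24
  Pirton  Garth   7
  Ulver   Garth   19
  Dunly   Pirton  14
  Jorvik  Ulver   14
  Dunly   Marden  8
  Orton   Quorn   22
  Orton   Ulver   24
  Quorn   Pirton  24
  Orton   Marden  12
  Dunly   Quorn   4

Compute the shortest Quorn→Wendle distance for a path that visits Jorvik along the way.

86 km

Shortest Quorn→Jorvik: Quorn → Orton → Jorvik = 29
Best Jorvik to Wendle: Jorvik → Ulver → Garth → Wendle costing 57
Total via Jorvik: 29 + 57 = 86 km.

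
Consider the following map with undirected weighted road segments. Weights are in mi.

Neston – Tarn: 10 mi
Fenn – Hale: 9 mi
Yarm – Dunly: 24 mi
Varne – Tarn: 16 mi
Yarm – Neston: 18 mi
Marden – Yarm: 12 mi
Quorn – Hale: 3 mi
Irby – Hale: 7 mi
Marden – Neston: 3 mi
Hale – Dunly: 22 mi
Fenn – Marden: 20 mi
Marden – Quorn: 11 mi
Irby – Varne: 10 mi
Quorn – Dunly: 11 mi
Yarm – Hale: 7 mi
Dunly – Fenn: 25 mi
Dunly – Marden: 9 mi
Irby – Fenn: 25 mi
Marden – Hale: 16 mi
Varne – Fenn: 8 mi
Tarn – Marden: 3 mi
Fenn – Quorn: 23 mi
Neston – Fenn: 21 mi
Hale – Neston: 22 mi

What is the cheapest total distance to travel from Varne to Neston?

Compare a few routes:
Varne → Tarn → Marden → Neston: 16+3+3 = 22
Varne → Tarn → Neston: 16+10 = 26
The minimum is 22 mi via Varne → Tarn → Marden → Neston.

22 mi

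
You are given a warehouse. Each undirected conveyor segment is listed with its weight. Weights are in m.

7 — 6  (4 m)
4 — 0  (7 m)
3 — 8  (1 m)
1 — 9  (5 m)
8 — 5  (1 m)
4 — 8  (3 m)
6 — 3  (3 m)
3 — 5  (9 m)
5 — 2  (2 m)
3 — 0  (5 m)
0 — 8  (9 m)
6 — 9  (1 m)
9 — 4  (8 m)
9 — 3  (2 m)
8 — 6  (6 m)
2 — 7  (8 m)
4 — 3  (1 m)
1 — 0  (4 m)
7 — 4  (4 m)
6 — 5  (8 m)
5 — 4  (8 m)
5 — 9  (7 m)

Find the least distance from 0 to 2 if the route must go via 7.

Best 0 to 7: 0 → 3 → 4 → 7 costing 10
Shortest 7→2: 7 → 2 = 8
Total via 7: 10 + 8 = 18 m.

18 m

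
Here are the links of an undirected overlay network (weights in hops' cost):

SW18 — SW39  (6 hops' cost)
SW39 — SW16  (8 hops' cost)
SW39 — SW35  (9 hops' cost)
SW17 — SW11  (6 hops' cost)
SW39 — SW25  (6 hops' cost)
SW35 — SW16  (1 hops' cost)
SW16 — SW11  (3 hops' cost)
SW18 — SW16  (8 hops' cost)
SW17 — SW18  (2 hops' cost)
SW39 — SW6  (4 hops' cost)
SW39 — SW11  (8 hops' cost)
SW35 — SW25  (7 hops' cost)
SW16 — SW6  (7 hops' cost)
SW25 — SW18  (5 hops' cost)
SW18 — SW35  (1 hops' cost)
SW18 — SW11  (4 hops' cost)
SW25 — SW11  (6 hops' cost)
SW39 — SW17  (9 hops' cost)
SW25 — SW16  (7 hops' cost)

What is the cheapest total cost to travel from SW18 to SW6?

Candidate routes:
SW18 - SW39 - SW6: 6+4 = 10
SW18 - SW35 - SW16 - SW6: 1+1+7 = 9
The minimum is 9 hops' cost via SW18 - SW35 - SW16 - SW6.

9 hops' cost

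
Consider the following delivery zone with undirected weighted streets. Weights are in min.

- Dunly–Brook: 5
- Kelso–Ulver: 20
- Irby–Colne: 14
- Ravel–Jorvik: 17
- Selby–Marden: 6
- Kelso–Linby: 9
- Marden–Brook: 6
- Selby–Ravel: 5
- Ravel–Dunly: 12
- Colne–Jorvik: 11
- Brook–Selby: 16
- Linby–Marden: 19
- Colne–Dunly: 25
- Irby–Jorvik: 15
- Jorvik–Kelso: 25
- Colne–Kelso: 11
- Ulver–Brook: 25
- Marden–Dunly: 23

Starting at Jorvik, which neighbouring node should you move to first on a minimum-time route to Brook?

Ravel

Candidate routes:
Jorvik–Ravel–Selby–Marden–Brook: 17+5+6+6 = 34
Jorvik–Colne–Dunly–Brook: 11+25+5 = 41
Jorvik–Ravel–Selby–Marden–Dunly–Brook: 17+5+6+23+5 = 56
Jorvik–Ravel–Selby–Brook: 17+5+16 = 38
Cheapest is Jorvik–Ravel–Selby–Marden–Brook at 34 min.
So from Jorvik the first move is to Ravel.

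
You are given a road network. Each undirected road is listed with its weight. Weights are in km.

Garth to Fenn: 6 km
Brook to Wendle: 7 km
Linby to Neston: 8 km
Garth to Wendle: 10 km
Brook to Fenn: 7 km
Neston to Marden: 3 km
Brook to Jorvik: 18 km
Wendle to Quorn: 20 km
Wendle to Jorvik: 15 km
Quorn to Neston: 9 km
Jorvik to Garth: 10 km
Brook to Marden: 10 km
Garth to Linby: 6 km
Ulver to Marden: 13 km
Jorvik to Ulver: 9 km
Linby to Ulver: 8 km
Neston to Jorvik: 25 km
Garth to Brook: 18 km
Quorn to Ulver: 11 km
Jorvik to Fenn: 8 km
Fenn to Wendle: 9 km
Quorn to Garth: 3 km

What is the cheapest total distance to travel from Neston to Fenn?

18 km

Candidate routes:
Neston - Quorn - Garth - Fenn: 9+3+6 = 18
Neston - Linby - Garth - Fenn: 8+6+6 = 20
Neston - Marden - Brook - Fenn: 3+10+7 = 20
The minimum is 18 km via Neston - Quorn - Garth - Fenn.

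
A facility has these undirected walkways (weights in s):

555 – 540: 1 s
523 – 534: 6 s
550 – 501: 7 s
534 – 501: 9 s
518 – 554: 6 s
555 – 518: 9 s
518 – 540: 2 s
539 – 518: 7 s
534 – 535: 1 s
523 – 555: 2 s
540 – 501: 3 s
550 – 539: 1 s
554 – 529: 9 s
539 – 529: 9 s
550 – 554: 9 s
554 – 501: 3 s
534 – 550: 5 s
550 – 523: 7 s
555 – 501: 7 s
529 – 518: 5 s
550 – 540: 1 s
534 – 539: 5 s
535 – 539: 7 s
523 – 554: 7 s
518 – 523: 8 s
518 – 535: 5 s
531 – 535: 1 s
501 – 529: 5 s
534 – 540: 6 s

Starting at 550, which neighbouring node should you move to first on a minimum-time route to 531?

534

Compare a few routes:
550–539–534–535–531: 1+5+1+1 = 8
550–534–535–531: 5+1+1 = 7
Cheapest is 550–534–535–531 at 7 s.
So from 550 the first move is to 534.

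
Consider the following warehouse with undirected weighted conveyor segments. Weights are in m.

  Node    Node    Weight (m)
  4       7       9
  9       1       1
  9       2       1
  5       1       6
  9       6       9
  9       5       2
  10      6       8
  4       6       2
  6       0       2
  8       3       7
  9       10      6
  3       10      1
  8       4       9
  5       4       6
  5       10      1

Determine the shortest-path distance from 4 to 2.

9 m

Shortest distances from 4:
4: 0
6: 2  (via 4)
0: 4  (via 6)
5: 6  (via 4)
10: 7  (via 5)
3: 8  (via 10)
9: 8  (via 5)
1: 9  (via 9)
2: 9  (via 9)
Shortest route: 4–5–9–2 = 9 m.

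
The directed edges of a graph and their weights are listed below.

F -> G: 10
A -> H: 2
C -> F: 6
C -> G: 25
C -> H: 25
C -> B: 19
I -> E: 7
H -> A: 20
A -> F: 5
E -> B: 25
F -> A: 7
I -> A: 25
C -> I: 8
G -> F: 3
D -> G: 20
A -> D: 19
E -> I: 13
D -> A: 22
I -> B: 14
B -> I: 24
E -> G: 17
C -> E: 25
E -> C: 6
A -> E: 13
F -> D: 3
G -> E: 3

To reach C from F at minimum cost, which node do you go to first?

Enumerating some paths:
F–G–E–C: 10+3+6 = 19
F–D–A–E–C: 3+22+13+6 = 44
F–D–G–E–C: 3+20+3+6 = 32
F–A–E–C: 7+13+6 = 26
Cheapest is F–G–E–C at 19.
So from F the first move is to G.

G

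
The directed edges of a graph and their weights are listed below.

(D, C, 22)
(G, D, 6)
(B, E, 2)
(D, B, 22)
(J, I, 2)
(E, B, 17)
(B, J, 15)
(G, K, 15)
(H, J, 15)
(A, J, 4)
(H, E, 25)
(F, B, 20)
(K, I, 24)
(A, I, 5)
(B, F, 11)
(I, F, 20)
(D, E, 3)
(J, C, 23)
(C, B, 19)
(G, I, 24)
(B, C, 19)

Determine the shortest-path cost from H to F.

Enumerating some paths:
H - J - I - F: 15+2+20 = 37
H - E - B - J - I - F: 25+17+15+2+20 = 79
H - J - C - B - F: 15+23+19+11 = 68
H - E - B - F: 25+17+11 = 53
Cheapest is H - J - I - F at 37.

37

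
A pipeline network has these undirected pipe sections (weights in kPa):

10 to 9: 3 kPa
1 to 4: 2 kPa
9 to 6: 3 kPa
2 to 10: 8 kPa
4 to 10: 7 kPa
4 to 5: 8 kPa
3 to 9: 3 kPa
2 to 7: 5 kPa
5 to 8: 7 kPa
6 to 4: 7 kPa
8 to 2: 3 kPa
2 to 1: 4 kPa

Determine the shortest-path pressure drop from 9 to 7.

Settle nodes by increasing distance from 9:
9: 0
3: 3  (via 9)
6: 3  (via 9)
10: 3  (via 9)
4: 10  (via 6)
2: 11  (via 10)
1: 12  (via 4)
8: 14  (via 2)
7: 16  (via 2)
Shortest route: 9 → 10 → 2 → 7 = 16 kPa.

16 kPa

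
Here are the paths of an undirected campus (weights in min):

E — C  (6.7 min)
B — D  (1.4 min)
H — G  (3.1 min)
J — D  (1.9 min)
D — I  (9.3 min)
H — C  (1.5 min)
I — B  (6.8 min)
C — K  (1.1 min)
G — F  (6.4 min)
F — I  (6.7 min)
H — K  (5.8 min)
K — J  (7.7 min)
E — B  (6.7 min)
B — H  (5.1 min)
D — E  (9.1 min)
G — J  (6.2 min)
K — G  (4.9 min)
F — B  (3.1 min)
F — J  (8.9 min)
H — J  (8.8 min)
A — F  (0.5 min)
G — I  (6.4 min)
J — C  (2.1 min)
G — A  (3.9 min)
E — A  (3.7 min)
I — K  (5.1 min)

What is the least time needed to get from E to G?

7.6 min

Enumerating some paths:
E → A → G: 3.7+3.9 = 7.6
E → A → F → G: 3.7+0.5+6.4 = 10.6
Cheapest is E → A → G at 7.6 min.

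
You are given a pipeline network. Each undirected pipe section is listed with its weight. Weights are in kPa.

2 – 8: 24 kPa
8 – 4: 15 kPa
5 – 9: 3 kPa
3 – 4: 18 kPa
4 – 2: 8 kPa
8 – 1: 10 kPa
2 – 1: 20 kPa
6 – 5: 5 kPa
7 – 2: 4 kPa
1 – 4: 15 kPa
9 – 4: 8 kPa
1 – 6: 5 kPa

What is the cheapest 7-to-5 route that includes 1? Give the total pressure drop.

Shortest 7→1: 7 → 2 → 1 = 24
Shortest 1→5: 1 → 6 → 5 = 10
Total via 1: 24 + 10 = 34 kPa.

34 kPa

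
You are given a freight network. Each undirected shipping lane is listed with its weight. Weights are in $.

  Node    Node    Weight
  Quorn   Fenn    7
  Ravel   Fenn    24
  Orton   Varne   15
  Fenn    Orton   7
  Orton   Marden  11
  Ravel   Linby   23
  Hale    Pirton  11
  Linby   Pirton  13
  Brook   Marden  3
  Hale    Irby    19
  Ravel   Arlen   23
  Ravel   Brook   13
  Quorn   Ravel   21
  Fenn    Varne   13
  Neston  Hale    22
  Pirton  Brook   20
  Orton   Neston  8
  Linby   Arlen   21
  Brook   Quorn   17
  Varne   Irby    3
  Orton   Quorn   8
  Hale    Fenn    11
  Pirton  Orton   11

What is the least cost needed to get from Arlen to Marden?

Settle nodes by increasing distance from Arlen:
Arlen: 0
Linby: 21  (via Arlen)
Ravel: 23  (via Arlen)
Pirton: 34  (via Linby)
Brook: 36  (via Ravel)
Marden: 39  (via Brook)
Shortest route: Arlen–Ravel–Brook–Marden = $39.

$39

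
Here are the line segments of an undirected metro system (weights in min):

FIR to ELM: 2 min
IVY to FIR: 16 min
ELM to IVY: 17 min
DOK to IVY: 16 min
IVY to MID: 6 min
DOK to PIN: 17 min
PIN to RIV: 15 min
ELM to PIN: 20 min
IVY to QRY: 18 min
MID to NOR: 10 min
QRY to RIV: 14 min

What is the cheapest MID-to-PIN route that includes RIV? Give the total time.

Best MID to RIV: MID → IVY → QRY → RIV costing 38
Best RIV to PIN: RIV → PIN costing 15
Total via RIV: 38 + 15 = 53 min.

53 min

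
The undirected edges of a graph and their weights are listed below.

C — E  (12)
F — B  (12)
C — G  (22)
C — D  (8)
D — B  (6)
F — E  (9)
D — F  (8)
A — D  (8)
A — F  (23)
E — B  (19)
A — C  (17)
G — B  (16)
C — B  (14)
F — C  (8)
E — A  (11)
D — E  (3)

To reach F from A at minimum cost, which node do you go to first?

D

Enumerating some paths:
A–E–F: 11+9 = 20
A–D–F: 8+8 = 16
The minimum is 16 via A–D–F.
So from A the first move is to D.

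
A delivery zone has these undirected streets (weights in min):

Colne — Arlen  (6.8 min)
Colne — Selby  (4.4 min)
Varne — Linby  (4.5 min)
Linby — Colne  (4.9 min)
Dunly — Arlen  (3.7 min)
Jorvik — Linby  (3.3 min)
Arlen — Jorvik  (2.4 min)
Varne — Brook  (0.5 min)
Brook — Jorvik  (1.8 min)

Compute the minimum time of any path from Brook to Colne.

9.9 min

Compare a few routes:
Brook–Jorvik–Linby–Colne: 1.8+3.3+4.9 = 10
Brook–Jorvik–Arlen–Colne: 1.8+2.4+6.8 = 11
Brook–Varne–Linby–Colne: 0.5+4.5+4.9 = 9.9
Cheapest is Brook–Varne–Linby–Colne at 9.9 min.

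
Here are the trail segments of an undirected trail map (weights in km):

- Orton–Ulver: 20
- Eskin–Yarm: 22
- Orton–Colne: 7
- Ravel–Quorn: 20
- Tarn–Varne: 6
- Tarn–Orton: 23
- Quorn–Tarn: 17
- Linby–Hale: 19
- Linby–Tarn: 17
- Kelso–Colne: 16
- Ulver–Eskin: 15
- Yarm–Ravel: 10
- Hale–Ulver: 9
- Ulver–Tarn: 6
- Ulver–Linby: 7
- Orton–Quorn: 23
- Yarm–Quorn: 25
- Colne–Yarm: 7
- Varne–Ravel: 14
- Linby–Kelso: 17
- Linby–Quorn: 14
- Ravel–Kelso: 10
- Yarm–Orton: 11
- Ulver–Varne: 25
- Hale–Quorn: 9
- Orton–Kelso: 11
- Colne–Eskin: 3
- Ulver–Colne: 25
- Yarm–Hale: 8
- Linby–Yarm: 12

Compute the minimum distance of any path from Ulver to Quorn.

18 km

Running Dijkstra from Ulver:
Ulver: 0
Tarn: 6  (via Ulver)
Linby: 7  (via Ulver)
Hale: 9  (via Ulver)
Varne: 12  (via Tarn)
Eskin: 15  (via Ulver)
Yarm: 17  (via Hale)
Colne: 18  (via Eskin)
Quorn: 18  (via Hale)
Shortest route: Ulver–Hale–Quorn = 18 km.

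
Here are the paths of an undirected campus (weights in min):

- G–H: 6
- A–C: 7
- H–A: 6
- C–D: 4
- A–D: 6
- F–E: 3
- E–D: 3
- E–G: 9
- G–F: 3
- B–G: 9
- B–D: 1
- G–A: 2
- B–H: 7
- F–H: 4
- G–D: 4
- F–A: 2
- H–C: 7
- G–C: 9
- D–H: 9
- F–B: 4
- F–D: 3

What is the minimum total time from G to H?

Candidate routes:
G - F - H: 3+4 = 7
G - H: 6 = 6
Cheapest is G - H at 6 min.

6 min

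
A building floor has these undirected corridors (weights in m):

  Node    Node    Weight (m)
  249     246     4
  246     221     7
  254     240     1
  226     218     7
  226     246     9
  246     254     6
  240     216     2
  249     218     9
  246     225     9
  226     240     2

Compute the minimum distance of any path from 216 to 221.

Enumerating some paths:
216–240–254–246–221: 2+1+6+7 = 16
216–240–226–246–221: 2+2+9+7 = 20
Cheapest is 216–240–254–246–221 at 16 m.

16 m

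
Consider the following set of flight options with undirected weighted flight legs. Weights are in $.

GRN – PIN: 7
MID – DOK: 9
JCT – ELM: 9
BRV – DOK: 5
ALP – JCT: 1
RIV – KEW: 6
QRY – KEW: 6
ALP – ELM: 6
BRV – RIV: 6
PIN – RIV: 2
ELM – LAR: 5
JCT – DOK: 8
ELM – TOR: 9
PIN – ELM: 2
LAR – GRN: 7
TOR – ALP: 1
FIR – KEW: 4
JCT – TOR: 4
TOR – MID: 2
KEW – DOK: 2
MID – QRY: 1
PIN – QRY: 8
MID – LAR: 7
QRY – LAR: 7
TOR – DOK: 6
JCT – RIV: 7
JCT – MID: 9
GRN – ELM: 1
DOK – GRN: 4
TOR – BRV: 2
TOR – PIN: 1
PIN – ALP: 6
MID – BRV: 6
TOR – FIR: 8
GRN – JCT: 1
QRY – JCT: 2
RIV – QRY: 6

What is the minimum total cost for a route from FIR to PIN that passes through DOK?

Shortest FIR→DOK: FIR–KEW–DOK = 6
Shortest DOK→PIN: DOK–GRN–ELM–PIN = 7
Total via DOK: 6 + 7 = $13.

$13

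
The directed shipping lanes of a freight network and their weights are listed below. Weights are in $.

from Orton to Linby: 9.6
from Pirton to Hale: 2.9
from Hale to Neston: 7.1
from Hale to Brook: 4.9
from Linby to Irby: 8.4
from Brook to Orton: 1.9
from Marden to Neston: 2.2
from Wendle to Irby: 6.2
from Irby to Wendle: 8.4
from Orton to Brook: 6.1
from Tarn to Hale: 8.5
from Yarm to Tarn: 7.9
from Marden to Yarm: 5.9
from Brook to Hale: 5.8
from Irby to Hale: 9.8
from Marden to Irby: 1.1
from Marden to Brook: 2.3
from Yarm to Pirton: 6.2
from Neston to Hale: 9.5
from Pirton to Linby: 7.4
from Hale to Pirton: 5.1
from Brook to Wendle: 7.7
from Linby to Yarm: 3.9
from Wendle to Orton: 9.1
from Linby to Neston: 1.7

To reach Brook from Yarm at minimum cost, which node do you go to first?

Pirton

Compare a few routes:
Yarm–Pirton–Hale–Brook: 6.2+2.9+4.9 = 14
Yarm–Tarn–Hale–Brook: 7.9+8.5+4.9 = 21.3
The minimum is $14 via Yarm–Pirton–Hale–Brook.
So from Yarm the first move is to Pirton.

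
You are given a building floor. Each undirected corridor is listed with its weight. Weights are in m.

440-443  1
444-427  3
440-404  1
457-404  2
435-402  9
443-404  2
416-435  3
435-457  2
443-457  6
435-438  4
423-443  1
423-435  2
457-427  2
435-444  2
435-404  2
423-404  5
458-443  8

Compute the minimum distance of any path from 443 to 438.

Enumerating some paths:
443 - 423 - 435 - 438: 1+2+4 = 7
443 - 404 - 435 - 438: 2+2+4 = 8
Cheapest is 443 - 423 - 435 - 438 at 7 m.

7 m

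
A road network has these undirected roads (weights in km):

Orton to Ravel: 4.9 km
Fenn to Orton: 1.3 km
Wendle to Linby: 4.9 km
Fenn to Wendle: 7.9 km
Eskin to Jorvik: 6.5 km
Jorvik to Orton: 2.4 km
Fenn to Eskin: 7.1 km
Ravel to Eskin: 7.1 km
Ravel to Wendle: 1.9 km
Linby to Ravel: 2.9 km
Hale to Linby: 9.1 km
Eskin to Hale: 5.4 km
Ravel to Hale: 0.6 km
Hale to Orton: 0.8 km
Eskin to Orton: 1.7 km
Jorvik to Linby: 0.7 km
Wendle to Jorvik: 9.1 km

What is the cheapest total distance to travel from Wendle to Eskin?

Running Dijkstra from Wendle:
Wendle: 0
Ravel: 1.9  (via Wendle)
Hale: 2.5  (via Ravel)
Orton: 3.3  (via Hale)
Fenn: 4.6  (via Orton)
Linby: 4.8  (via Ravel)
Eskin: 5  (via Orton)
Shortest route: Wendle–Ravel–Hale–Orton–Eskin = 5 km.

5 km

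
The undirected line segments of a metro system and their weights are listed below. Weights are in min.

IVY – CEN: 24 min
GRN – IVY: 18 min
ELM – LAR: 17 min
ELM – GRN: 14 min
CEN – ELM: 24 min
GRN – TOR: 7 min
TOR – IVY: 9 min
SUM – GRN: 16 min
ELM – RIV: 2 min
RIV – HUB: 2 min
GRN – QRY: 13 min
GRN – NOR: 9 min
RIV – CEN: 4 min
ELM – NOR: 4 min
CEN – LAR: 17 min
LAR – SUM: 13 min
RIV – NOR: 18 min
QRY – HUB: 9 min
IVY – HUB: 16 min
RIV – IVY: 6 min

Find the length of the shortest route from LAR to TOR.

Compare a few routes:
LAR → ELM → RIV → IVY → TOR: 17+2+6+9 = 34
LAR → SUM → GRN → TOR: 13+16+7 = 36
The minimum is 34 min via LAR → ELM → RIV → IVY → TOR.

34 min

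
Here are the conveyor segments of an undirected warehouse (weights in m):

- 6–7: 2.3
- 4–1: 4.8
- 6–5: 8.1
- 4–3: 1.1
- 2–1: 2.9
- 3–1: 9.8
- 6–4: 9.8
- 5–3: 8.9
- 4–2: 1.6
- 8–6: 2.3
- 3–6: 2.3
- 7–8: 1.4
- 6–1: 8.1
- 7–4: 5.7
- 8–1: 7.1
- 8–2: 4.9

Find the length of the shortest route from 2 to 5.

11.6 m

Compare a few routes:
2–4–3–5: 1.6+1.1+8.9 = 11.6
2–4–3–6–5: 1.6+1.1+2.3+8.1 = 13.1
The minimum is 11.6 m via 2–4–3–5.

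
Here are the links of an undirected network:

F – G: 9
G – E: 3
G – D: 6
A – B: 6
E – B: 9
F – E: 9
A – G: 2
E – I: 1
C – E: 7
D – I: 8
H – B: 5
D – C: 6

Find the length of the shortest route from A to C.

12

Settle nodes by increasing distance from A:
A: 0
G: 2  (via A)
E: 5  (via G)
B: 6  (via A)
I: 6  (via E)
D: 8  (via G)
F: 11  (via G)
H: 11  (via B)
C: 12  (via E)
Shortest route: A–G–E–C = 12.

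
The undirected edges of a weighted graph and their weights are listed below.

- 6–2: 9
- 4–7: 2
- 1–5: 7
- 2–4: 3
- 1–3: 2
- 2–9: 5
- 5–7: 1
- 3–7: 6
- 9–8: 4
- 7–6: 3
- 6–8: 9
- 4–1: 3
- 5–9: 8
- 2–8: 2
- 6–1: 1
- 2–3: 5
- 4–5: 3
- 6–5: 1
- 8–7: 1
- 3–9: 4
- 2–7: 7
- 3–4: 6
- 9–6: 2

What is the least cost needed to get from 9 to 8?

Shortest distances from 9:
9: 0
6: 2  (via 9)
1: 3  (via 6)
5: 3  (via 6)
3: 4  (via 9)
7: 4  (via 5)
8: 4  (via 9)
Shortest route: 9–8 = 4.

4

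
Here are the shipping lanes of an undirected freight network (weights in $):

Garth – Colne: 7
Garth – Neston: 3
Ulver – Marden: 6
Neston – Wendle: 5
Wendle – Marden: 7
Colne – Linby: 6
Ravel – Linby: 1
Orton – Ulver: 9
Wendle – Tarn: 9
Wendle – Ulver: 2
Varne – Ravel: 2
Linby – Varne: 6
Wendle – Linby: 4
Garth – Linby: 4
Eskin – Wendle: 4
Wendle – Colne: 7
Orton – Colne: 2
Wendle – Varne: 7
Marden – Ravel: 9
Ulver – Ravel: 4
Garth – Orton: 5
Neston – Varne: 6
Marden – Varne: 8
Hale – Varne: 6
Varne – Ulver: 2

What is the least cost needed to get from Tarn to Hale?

$19

Shortest distances from Tarn:
Tarn: 0
Wendle: 9  (via Tarn)
Ulver: 11  (via Wendle)
Linby: 13  (via Wendle)
Eskin: 13  (via Wendle)
Varne: 13  (via Ulver)
Ravel: 14  (via Linby)
Neston: 14  (via Wendle)
Marden: 16  (via Wendle)
Colne: 16  (via Wendle)
Garth: 17  (via Linby)
Orton: 18  (via Colne)
Hale: 19  (via Varne)
Shortest route: Tarn–Wendle–Ulver–Varne–Hale = $19.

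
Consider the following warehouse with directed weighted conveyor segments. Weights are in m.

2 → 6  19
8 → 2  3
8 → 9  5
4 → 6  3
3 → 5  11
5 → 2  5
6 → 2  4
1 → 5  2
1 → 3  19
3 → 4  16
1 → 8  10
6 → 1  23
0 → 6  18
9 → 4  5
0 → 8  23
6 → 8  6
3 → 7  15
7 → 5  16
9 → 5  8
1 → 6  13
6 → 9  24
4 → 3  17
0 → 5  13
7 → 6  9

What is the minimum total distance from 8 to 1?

Compare a few routes:
8 → 9 → 4 → 6 → 1: 5+5+3+23 = 36
8 → 2 → 6 → 1: 3+19+23 = 45
Cheapest is 8 → 9 → 4 → 6 → 1 at 36 m.

36 m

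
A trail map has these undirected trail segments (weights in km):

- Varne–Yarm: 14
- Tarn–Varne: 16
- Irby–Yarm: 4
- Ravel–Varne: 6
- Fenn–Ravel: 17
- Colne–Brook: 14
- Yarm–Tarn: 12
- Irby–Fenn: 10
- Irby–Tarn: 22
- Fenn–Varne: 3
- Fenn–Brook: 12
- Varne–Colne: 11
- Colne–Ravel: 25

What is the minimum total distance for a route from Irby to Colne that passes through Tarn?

Shortest Irby→Tarn: Irby–Yarm–Tarn = 16
Best Tarn to Colne: Tarn–Varne–Colne costing 27
Total via Tarn: 16 + 27 = 43 km.

43 km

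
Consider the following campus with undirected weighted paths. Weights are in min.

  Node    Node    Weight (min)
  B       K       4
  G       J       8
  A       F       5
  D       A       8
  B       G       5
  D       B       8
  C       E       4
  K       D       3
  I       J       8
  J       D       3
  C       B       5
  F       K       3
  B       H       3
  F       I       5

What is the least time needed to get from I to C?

Settle nodes by increasing distance from I:
I: 0
F: 5  (via I)
J: 8  (via I)
K: 8  (via F)
A: 10  (via F)
D: 11  (via J)
B: 12  (via K)
H: 15  (via B)
G: 16  (via J)
C: 17  (via B)
Shortest route: I → F → K → B → C = 17 min.

17 min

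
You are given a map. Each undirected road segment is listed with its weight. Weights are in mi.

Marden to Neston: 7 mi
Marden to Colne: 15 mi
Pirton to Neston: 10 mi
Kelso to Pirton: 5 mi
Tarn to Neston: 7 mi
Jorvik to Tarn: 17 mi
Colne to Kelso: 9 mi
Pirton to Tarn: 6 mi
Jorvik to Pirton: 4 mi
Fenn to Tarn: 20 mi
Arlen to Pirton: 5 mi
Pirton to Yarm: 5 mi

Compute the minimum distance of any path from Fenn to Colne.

40 mi

Running Dijkstra from Fenn:
Fenn: 0
Tarn: 20  (via Fenn)
Pirton: 26  (via Tarn)
Neston: 27  (via Tarn)
Jorvik: 30  (via Pirton)
Kelso: 31  (via Pirton)
Yarm: 31  (via Pirton)
Arlen: 31  (via Pirton)
Marden: 34  (via Neston)
Colne: 40  (via Kelso)
Shortest route: Fenn–Tarn–Pirton–Kelso–Colne = 40 mi.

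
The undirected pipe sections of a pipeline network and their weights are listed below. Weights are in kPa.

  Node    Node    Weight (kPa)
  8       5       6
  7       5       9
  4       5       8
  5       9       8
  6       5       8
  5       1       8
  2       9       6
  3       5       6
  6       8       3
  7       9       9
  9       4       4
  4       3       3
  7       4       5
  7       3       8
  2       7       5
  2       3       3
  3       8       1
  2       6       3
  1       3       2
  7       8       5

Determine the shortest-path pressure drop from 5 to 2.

9 kPa

Shortest distances from 5:
5: 0
3: 6  (via 5)
8: 6  (via 5)
1: 8  (via 5)
4: 8  (via 5)
6: 8  (via 5)
9: 8  (via 5)
2: 9  (via 3)
Shortest route: 5 → 3 → 2 = 9 kPa.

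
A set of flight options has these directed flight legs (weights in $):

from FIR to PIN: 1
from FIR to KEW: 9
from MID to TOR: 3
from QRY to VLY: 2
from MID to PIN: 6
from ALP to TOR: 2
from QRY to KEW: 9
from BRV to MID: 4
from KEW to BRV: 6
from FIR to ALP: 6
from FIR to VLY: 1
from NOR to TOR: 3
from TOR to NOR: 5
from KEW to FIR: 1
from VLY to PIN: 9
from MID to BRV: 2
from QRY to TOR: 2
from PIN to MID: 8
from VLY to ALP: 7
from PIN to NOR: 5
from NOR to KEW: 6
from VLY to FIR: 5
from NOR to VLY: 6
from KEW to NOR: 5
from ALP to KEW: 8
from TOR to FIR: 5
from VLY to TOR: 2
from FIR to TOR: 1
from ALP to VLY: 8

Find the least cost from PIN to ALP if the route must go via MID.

$22

Shortest PIN→MID: PIN → MID = 8
Best MID to ALP: MID → TOR → FIR → ALP costing 14
Total via MID: 8 + 14 = $22.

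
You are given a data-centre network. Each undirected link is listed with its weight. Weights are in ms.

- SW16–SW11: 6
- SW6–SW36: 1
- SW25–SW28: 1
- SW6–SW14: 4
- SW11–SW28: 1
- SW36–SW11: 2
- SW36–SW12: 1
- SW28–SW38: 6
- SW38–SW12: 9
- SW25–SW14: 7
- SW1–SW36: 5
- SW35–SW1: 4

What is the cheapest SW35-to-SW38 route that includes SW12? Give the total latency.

Best SW35 to SW12: SW35 → SW1 → SW36 → SW12 costing 10
Best SW12 to SW38: SW12 → SW38 costing 9
Total via SW12: 10 + 9 = 19 ms.

19 ms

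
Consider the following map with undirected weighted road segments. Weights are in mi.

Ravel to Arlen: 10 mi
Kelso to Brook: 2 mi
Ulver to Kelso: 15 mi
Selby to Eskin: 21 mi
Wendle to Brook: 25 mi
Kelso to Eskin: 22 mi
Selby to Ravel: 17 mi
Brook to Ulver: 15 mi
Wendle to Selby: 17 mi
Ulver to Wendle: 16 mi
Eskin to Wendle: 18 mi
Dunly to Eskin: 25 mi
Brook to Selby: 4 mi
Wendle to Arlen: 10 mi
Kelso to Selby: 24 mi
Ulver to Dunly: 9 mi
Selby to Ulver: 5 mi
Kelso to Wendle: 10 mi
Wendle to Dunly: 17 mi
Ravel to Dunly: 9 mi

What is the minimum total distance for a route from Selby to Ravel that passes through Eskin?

Shortest Selby→Eskin: Selby → Eskin = 21
Shortest Eskin→Ravel: Eskin → Dunly → Ravel = 34
Total via Eskin: 21 + 34 = 55 mi.

55 mi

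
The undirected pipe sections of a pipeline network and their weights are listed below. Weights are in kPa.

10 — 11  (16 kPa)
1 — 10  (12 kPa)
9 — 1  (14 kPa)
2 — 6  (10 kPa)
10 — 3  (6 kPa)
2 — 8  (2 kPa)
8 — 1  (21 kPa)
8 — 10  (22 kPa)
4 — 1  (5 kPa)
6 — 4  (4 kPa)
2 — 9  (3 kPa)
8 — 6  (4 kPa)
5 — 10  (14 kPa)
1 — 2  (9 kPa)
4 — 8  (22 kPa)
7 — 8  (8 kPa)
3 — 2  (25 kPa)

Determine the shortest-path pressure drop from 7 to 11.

46 kPa

Settle nodes by increasing distance from 7:
7: 0
8: 8  (via 7)
2: 10  (via 8)
6: 12  (via 8)
9: 13  (via 2)
4: 16  (via 6)
1: 19  (via 2)
10: 30  (via 8)
3: 35  (via 2)
5: 44  (via 10)
11: 46  (via 10)
Shortest route: 7 → 8 → 10 → 11 = 46 kPa.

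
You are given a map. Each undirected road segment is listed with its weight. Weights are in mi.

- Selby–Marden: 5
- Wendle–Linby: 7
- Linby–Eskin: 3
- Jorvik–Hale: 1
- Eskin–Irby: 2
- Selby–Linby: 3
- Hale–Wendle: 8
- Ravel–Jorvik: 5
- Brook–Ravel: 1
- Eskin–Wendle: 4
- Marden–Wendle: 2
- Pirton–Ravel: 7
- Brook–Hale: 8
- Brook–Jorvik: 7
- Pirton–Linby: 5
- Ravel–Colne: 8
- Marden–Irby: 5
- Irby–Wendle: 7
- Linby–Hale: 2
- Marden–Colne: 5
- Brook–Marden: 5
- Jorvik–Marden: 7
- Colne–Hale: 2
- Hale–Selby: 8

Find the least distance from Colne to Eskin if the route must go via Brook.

20 mi

Best Colne to Brook: Colne–Ravel–Brook costing 9
Best Brook to Eskin: Brook–Marden–Wendle–Eskin costing 11
Total via Brook: 9 + 11 = 20 mi.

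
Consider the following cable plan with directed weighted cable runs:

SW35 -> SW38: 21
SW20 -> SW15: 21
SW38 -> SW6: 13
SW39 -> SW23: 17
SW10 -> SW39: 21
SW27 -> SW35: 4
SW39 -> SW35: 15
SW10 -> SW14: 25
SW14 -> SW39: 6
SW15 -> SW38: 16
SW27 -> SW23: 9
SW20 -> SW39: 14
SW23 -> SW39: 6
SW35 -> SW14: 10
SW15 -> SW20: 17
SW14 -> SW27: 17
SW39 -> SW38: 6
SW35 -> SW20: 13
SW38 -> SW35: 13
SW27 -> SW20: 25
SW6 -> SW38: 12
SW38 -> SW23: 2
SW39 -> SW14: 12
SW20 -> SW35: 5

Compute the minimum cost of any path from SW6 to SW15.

Shortest distances from SW6:
SW6: 0
SW38: 12  (via SW6)
SW23: 14  (via SW38)
SW39: 20  (via SW23)
SW35: 25  (via SW38)
SW14: 32  (via SW39)
SW20: 38  (via SW35)
SW27: 49  (via SW14)
SW15: 59  (via SW20)
Shortest route: SW6 → SW38 → SW35 → SW20 → SW15 = 59.

59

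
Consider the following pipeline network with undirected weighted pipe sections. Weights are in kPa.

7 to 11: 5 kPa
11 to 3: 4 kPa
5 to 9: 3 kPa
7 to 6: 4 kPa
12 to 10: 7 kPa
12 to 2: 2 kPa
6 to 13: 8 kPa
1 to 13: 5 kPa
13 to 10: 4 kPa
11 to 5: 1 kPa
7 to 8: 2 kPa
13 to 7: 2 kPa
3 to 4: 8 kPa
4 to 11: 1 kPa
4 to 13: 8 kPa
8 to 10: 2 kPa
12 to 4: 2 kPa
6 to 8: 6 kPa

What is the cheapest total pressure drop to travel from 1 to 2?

Compare a few routes:
1 → 13 → 10 → 12 → 2: 5+4+7+2 = 18
1 → 13 → 4 → 12 → 2: 5+8+2+2 = 17
1 → 13 → 7 → 8 → 10 → 12 → 2: 5+2+2+2+7+2 = 20
Cheapest is 1 → 13 → 4 → 12 → 2 at 17 kPa.

17 kPa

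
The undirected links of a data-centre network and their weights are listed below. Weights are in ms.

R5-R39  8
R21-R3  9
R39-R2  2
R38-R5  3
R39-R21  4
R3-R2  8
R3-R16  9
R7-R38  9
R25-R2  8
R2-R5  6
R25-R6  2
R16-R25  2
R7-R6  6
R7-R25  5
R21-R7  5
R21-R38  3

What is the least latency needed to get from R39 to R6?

12 ms

Running Dijkstra from R39:
R39: 0
R2: 2  (via R39)
R21: 4  (via R39)
R38: 7  (via R21)
R5: 8  (via R39)
R7: 9  (via R21)
R25: 10  (via R2)
R3: 10  (via R2)
R6: 12  (via R25)
Shortest route: R39–R2–R25–R6 = 12 ms.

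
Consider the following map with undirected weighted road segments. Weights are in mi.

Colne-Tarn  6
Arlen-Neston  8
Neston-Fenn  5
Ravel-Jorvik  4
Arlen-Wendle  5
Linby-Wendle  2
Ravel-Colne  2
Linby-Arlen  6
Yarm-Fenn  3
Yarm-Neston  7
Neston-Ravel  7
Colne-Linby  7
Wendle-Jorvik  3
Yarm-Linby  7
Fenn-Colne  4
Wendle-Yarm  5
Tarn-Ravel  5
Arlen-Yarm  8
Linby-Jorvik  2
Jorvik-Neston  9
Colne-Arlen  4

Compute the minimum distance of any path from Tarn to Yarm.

13 mi

Compare a few routes:
Tarn - Ravel - Jorvik - Wendle - Yarm: 5+4+3+5 = 17
Tarn - Ravel - Colne - Fenn - Yarm: 5+2+4+3 = 14
Tarn - Colne - Fenn - Yarm: 6+4+3 = 13
The minimum is 13 mi via Tarn - Colne - Fenn - Yarm.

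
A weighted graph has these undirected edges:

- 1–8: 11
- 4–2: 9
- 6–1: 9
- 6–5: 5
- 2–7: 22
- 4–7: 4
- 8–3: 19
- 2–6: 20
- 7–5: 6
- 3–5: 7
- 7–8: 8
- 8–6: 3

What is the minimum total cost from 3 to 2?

26

Settle nodes by increasing distance from 3:
3: 0
5: 7  (via 3)
6: 12  (via 5)
7: 13  (via 5)
8: 15  (via 6)
4: 17  (via 7)
1: 21  (via 6)
2: 26  (via 4)
Shortest route: 3–5–7–4–2 = 26.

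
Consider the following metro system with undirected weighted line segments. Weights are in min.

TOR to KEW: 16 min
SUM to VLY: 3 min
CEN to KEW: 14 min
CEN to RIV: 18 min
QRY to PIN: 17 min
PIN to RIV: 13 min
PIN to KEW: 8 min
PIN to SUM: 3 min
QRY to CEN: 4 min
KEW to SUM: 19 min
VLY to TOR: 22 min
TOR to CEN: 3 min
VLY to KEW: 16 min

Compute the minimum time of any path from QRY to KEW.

18 min

Running Dijkstra from QRY:
QRY: 0
CEN: 4  (via QRY)
TOR: 7  (via CEN)
PIN: 17  (via QRY)
KEW: 18  (via CEN)
Shortest route: QRY → CEN → KEW = 18 min.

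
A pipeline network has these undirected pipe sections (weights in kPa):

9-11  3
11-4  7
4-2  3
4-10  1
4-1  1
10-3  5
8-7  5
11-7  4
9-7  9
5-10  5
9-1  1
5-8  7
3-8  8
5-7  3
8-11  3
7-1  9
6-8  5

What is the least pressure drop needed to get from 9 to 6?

Shortest distances from 9:
9: 0
1: 1  (via 9)
4: 2  (via 1)
10: 3  (via 4)
11: 3  (via 9)
2: 5  (via 4)
8: 6  (via 11)
7: 7  (via 11)
3: 8  (via 10)
5: 8  (via 10)
6: 11  (via 8)
Shortest route: 9 → 11 → 8 → 6 = 11 kPa.

11 kPa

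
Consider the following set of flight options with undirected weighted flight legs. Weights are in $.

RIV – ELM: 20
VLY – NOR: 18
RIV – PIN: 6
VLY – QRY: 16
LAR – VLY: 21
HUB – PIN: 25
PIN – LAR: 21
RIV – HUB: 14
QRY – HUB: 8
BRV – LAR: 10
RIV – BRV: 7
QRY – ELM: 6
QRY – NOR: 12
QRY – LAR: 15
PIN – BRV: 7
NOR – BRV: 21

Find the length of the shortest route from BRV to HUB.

$21

Candidate routes:
BRV → RIV → HUB: 7+14 = 21
BRV → PIN → RIV → HUB: 7+6+14 = 27
Cheapest is BRV → RIV → HUB at $21.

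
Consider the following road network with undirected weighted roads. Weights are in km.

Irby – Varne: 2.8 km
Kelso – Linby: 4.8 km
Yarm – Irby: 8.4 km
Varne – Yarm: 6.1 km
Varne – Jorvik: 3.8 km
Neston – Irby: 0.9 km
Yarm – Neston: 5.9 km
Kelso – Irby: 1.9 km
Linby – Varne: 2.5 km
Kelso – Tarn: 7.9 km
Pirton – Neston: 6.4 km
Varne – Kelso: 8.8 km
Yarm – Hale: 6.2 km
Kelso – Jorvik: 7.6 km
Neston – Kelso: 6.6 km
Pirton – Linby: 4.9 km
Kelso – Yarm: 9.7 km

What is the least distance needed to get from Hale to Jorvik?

Shortest distances from Hale:
Hale: 0
Yarm: 6.2  (via Hale)
Neston: 12.1  (via Yarm)
Varne: 12.3  (via Yarm)
Irby: 13  (via Neston)
Linby: 14.8  (via Varne)
Kelso: 14.9  (via Irby)
Jorvik: 16.1  (via Varne)
Shortest route: Hale–Yarm–Varne–Jorvik = 16.1 km.

16.1 km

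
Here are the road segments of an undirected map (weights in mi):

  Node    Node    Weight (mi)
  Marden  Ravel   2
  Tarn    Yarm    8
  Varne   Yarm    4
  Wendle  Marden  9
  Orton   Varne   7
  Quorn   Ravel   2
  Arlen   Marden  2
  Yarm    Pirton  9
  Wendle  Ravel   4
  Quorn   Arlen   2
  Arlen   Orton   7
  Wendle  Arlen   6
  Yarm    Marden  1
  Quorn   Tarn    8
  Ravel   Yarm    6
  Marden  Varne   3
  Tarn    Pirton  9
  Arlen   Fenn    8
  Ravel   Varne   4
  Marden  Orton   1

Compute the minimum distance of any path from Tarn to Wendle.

Settle nodes by increasing distance from Tarn:
Tarn: 0
Yarm: 8  (via Tarn)
Quorn: 8  (via Tarn)
Marden: 9  (via Yarm)
Pirton: 9  (via Tarn)
Arlen: 10  (via Quorn)
Ravel: 10  (via Quorn)
Orton: 10  (via Marden)
Varne: 12  (via Yarm)
Wendle: 14  (via Ravel)
Shortest route: Tarn → Quorn → Ravel → Wendle = 14 mi.

14 mi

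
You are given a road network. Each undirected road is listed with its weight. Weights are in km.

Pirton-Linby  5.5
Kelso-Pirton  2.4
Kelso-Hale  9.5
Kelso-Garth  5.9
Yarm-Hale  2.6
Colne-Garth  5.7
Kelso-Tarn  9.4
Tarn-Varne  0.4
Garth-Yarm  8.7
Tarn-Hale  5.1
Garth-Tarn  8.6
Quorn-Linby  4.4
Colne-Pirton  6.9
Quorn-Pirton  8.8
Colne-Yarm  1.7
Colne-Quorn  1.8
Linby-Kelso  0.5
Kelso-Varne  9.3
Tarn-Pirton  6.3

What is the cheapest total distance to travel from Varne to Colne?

9.8 km

Shortest distances from Varne:
Varne: 0
Tarn: 0.4  (via Varne)
Hale: 5.5  (via Tarn)
Pirton: 6.7  (via Tarn)
Yarm: 8.1  (via Hale)
Garth: 9  (via Tarn)
Kelso: 9.1  (via Pirton)
Linby: 9.6  (via Kelso)
Colne: 9.8  (via Yarm)
Shortest route: Varne → Tarn → Hale → Yarm → Colne = 9.8 km.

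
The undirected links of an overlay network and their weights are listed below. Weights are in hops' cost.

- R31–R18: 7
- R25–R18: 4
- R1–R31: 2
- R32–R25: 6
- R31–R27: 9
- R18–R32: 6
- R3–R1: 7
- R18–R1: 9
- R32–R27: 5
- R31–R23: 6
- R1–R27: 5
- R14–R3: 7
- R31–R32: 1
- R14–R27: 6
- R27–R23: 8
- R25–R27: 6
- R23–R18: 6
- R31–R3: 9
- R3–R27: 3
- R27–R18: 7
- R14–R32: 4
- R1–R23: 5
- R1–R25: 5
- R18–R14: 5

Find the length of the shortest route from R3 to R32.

8 hops' cost

Candidate routes:
R3 - R27 - R1 - R31 - R32: 3+5+2+1 = 11
R3 - R1 - R31 - R32: 7+2+1 = 10
R3 - R27 - R32: 3+5 = 8
R3 - R31 - R32: 9+1 = 10
The minimum is 8 hops' cost via R3 - R27 - R32.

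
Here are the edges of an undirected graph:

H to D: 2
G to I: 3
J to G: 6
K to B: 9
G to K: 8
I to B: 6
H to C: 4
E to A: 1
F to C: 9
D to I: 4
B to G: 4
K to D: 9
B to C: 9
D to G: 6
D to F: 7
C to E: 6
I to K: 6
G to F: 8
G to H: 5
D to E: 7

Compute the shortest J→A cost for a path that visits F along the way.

Shortest J→F: J–G–F = 14
Best F to A: F–D–E–A costing 15
Total via F: 14 + 15 = 29.

29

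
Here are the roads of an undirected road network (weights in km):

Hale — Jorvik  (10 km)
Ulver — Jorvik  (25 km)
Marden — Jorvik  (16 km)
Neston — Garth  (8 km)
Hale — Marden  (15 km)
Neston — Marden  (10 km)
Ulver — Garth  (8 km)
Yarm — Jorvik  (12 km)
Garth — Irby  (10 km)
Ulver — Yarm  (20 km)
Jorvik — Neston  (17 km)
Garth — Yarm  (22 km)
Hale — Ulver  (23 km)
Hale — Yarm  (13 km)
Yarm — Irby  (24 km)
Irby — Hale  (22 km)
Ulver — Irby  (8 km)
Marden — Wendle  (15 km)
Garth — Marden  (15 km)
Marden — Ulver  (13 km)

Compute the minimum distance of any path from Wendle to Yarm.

43 km

Enumerating some paths:
Wendle → Marden → Hale → Yarm: 15+15+13 = 43
Wendle → Marden → Ulver → Yarm: 15+13+20 = 48
Wendle → Marden → Garth → Yarm: 15+15+22 = 52
The minimum is 43 km via Wendle → Marden → Hale → Yarm.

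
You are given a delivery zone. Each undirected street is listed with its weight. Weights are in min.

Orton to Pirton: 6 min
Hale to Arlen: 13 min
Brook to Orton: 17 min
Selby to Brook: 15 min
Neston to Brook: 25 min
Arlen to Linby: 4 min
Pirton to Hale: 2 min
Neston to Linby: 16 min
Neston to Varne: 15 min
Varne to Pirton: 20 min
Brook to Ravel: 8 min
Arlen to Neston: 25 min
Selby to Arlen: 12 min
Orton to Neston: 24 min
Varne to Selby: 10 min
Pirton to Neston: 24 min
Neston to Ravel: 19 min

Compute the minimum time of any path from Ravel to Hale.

33 min

Shortest distances from Ravel:
Ravel: 0
Brook: 8  (via Ravel)
Neston: 19  (via Ravel)
Selby: 23  (via Brook)
Orton: 25  (via Brook)
Pirton: 31  (via Orton)
Hale: 33  (via Pirton)
Shortest route: Ravel–Brook–Orton–Pirton–Hale = 33 min.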